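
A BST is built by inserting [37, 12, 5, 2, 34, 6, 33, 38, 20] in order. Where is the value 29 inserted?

Starting tree (level order): [37, 12, 38, 5, 34, None, None, 2, 6, 33, None, None, None, None, None, 20]
Insertion path: 37 -> 12 -> 34 -> 33 -> 20
Result: insert 29 as right child of 20
Final tree (level order): [37, 12, 38, 5, 34, None, None, 2, 6, 33, None, None, None, None, None, 20, None, None, 29]


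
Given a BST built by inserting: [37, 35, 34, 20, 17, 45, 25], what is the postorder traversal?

Tree insertion order: [37, 35, 34, 20, 17, 45, 25]
Tree (level-order array): [37, 35, 45, 34, None, None, None, 20, None, 17, 25]
Postorder traversal: [17, 25, 20, 34, 35, 45, 37]


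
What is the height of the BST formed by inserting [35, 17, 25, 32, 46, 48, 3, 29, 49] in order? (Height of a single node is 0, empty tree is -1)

Insertion order: [35, 17, 25, 32, 46, 48, 3, 29, 49]
Tree (level-order array): [35, 17, 46, 3, 25, None, 48, None, None, None, 32, None, 49, 29]
Compute height bottom-up (empty subtree = -1):
  height(3) = 1 + max(-1, -1) = 0
  height(29) = 1 + max(-1, -1) = 0
  height(32) = 1 + max(0, -1) = 1
  height(25) = 1 + max(-1, 1) = 2
  height(17) = 1 + max(0, 2) = 3
  height(49) = 1 + max(-1, -1) = 0
  height(48) = 1 + max(-1, 0) = 1
  height(46) = 1 + max(-1, 1) = 2
  height(35) = 1 + max(3, 2) = 4
Height = 4


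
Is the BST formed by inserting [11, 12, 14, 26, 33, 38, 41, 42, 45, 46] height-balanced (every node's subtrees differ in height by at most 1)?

Tree (level-order array): [11, None, 12, None, 14, None, 26, None, 33, None, 38, None, 41, None, 42, None, 45, None, 46]
Definition: a tree is height-balanced if, at every node, |h(left) - h(right)| <= 1 (empty subtree has height -1).
Bottom-up per-node check:
  node 46: h_left=-1, h_right=-1, diff=0 [OK], height=0
  node 45: h_left=-1, h_right=0, diff=1 [OK], height=1
  node 42: h_left=-1, h_right=1, diff=2 [FAIL (|-1-1|=2 > 1)], height=2
  node 41: h_left=-1, h_right=2, diff=3 [FAIL (|-1-2|=3 > 1)], height=3
  node 38: h_left=-1, h_right=3, diff=4 [FAIL (|-1-3|=4 > 1)], height=4
  node 33: h_left=-1, h_right=4, diff=5 [FAIL (|-1-4|=5 > 1)], height=5
  node 26: h_left=-1, h_right=5, diff=6 [FAIL (|-1-5|=6 > 1)], height=6
  node 14: h_left=-1, h_right=6, diff=7 [FAIL (|-1-6|=7 > 1)], height=7
  node 12: h_left=-1, h_right=7, diff=8 [FAIL (|-1-7|=8 > 1)], height=8
  node 11: h_left=-1, h_right=8, diff=9 [FAIL (|-1-8|=9 > 1)], height=9
Node 42 violates the condition: |-1 - 1| = 2 > 1.
Result: Not balanced


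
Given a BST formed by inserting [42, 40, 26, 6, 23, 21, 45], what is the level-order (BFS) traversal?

Tree insertion order: [42, 40, 26, 6, 23, 21, 45]
Tree (level-order array): [42, 40, 45, 26, None, None, None, 6, None, None, 23, 21]
BFS from the root, enqueuing left then right child of each popped node:
  queue [42] -> pop 42, enqueue [40, 45], visited so far: [42]
  queue [40, 45] -> pop 40, enqueue [26], visited so far: [42, 40]
  queue [45, 26] -> pop 45, enqueue [none], visited so far: [42, 40, 45]
  queue [26] -> pop 26, enqueue [6], visited so far: [42, 40, 45, 26]
  queue [6] -> pop 6, enqueue [23], visited so far: [42, 40, 45, 26, 6]
  queue [23] -> pop 23, enqueue [21], visited so far: [42, 40, 45, 26, 6, 23]
  queue [21] -> pop 21, enqueue [none], visited so far: [42, 40, 45, 26, 6, 23, 21]
Result: [42, 40, 45, 26, 6, 23, 21]


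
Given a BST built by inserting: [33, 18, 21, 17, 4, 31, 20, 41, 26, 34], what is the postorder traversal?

Tree insertion order: [33, 18, 21, 17, 4, 31, 20, 41, 26, 34]
Tree (level-order array): [33, 18, 41, 17, 21, 34, None, 4, None, 20, 31, None, None, None, None, None, None, 26]
Postorder traversal: [4, 17, 20, 26, 31, 21, 18, 34, 41, 33]


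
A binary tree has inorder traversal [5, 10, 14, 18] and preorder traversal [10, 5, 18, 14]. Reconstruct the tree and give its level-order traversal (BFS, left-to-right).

Inorder:  [5, 10, 14, 18]
Preorder: [10, 5, 18, 14]
Algorithm: preorder visits root first, so consume preorder in order;
for each root, split the current inorder slice at that value into
left-subtree inorder and right-subtree inorder, then recurse.
Recursive splits:
  root=10; inorder splits into left=[5], right=[14, 18]
  root=5; inorder splits into left=[], right=[]
  root=18; inorder splits into left=[14], right=[]
  root=14; inorder splits into left=[], right=[]
Reconstructed level-order: [10, 5, 18, 14]


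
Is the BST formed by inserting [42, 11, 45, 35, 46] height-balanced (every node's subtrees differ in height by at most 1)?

Tree (level-order array): [42, 11, 45, None, 35, None, 46]
Definition: a tree is height-balanced if, at every node, |h(left) - h(right)| <= 1 (empty subtree has height -1).
Bottom-up per-node check:
  node 35: h_left=-1, h_right=-1, diff=0 [OK], height=0
  node 11: h_left=-1, h_right=0, diff=1 [OK], height=1
  node 46: h_left=-1, h_right=-1, diff=0 [OK], height=0
  node 45: h_left=-1, h_right=0, diff=1 [OK], height=1
  node 42: h_left=1, h_right=1, diff=0 [OK], height=2
All nodes satisfy the balance condition.
Result: Balanced


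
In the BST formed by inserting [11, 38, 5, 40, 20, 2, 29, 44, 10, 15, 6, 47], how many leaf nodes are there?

Tree built from: [11, 38, 5, 40, 20, 2, 29, 44, 10, 15, 6, 47]
Tree (level-order array): [11, 5, 38, 2, 10, 20, 40, None, None, 6, None, 15, 29, None, 44, None, None, None, None, None, None, None, 47]
Rule: A leaf has 0 children.
Per-node child counts:
  node 11: 2 child(ren)
  node 5: 2 child(ren)
  node 2: 0 child(ren)
  node 10: 1 child(ren)
  node 6: 0 child(ren)
  node 38: 2 child(ren)
  node 20: 2 child(ren)
  node 15: 0 child(ren)
  node 29: 0 child(ren)
  node 40: 1 child(ren)
  node 44: 1 child(ren)
  node 47: 0 child(ren)
Matching nodes: [2, 6, 15, 29, 47]
Count of leaf nodes: 5


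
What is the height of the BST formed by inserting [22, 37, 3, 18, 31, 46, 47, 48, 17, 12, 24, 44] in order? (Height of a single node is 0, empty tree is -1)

Insertion order: [22, 37, 3, 18, 31, 46, 47, 48, 17, 12, 24, 44]
Tree (level-order array): [22, 3, 37, None, 18, 31, 46, 17, None, 24, None, 44, 47, 12, None, None, None, None, None, None, 48]
Compute height bottom-up (empty subtree = -1):
  height(12) = 1 + max(-1, -1) = 0
  height(17) = 1 + max(0, -1) = 1
  height(18) = 1 + max(1, -1) = 2
  height(3) = 1 + max(-1, 2) = 3
  height(24) = 1 + max(-1, -1) = 0
  height(31) = 1 + max(0, -1) = 1
  height(44) = 1 + max(-1, -1) = 0
  height(48) = 1 + max(-1, -1) = 0
  height(47) = 1 + max(-1, 0) = 1
  height(46) = 1 + max(0, 1) = 2
  height(37) = 1 + max(1, 2) = 3
  height(22) = 1 + max(3, 3) = 4
Height = 4


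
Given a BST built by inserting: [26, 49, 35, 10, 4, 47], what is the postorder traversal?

Tree insertion order: [26, 49, 35, 10, 4, 47]
Tree (level-order array): [26, 10, 49, 4, None, 35, None, None, None, None, 47]
Postorder traversal: [4, 10, 47, 35, 49, 26]


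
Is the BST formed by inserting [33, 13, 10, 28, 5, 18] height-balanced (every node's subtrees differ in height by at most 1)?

Tree (level-order array): [33, 13, None, 10, 28, 5, None, 18]
Definition: a tree is height-balanced if, at every node, |h(left) - h(right)| <= 1 (empty subtree has height -1).
Bottom-up per-node check:
  node 5: h_left=-1, h_right=-1, diff=0 [OK], height=0
  node 10: h_left=0, h_right=-1, diff=1 [OK], height=1
  node 18: h_left=-1, h_right=-1, diff=0 [OK], height=0
  node 28: h_left=0, h_right=-1, diff=1 [OK], height=1
  node 13: h_left=1, h_right=1, diff=0 [OK], height=2
  node 33: h_left=2, h_right=-1, diff=3 [FAIL (|2--1|=3 > 1)], height=3
Node 33 violates the condition: |2 - -1| = 3 > 1.
Result: Not balanced


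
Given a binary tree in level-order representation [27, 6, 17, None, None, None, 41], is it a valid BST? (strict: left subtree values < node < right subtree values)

Level-order array: [27, 6, 17, None, None, None, 41]
Validate using subtree bounds (lo, hi): at each node, require lo < value < hi,
then recurse left with hi=value and right with lo=value.
Preorder trace (stopping at first violation):
  at node 27 with bounds (-inf, +inf): OK
  at node 6 with bounds (-inf, 27): OK
  at node 17 with bounds (27, +inf): VIOLATION
Node 17 violates its bound: not (27 < 17 < +inf).
Result: Not a valid BST


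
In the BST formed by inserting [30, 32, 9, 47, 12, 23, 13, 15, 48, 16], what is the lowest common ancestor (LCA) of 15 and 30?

Tree insertion order: [30, 32, 9, 47, 12, 23, 13, 15, 48, 16]
Tree (level-order array): [30, 9, 32, None, 12, None, 47, None, 23, None, 48, 13, None, None, None, None, 15, None, 16]
In a BST, the LCA of p=15, q=30 is the first node v on the
root-to-leaf path with p <= v <= q (go left if both < v, right if both > v).
Walk from root:
  at 30: 15 <= 30 <= 30, this is the LCA
LCA = 30


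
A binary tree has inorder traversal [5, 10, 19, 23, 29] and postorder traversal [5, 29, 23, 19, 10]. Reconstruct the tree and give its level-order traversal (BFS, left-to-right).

Inorder:   [5, 10, 19, 23, 29]
Postorder: [5, 29, 23, 19, 10]
Algorithm: postorder visits root last, so walk postorder right-to-left;
each value is the root of the current inorder slice — split it at that
value, recurse on the right subtree first, then the left.
Recursive splits:
  root=10; inorder splits into left=[5], right=[19, 23, 29]
  root=19; inorder splits into left=[], right=[23, 29]
  root=23; inorder splits into left=[], right=[29]
  root=29; inorder splits into left=[], right=[]
  root=5; inorder splits into left=[], right=[]
Reconstructed level-order: [10, 5, 19, 23, 29]


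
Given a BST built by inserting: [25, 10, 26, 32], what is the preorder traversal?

Tree insertion order: [25, 10, 26, 32]
Tree (level-order array): [25, 10, 26, None, None, None, 32]
Preorder traversal: [25, 10, 26, 32]


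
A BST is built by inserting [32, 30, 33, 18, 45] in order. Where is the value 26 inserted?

Starting tree (level order): [32, 30, 33, 18, None, None, 45]
Insertion path: 32 -> 30 -> 18
Result: insert 26 as right child of 18
Final tree (level order): [32, 30, 33, 18, None, None, 45, None, 26]


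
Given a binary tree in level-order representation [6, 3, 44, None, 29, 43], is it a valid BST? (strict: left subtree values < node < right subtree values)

Level-order array: [6, 3, 44, None, 29, 43]
Validate using subtree bounds (lo, hi): at each node, require lo < value < hi,
then recurse left with hi=value and right with lo=value.
Preorder trace (stopping at first violation):
  at node 6 with bounds (-inf, +inf): OK
  at node 3 with bounds (-inf, 6): OK
  at node 29 with bounds (3, 6): VIOLATION
Node 29 violates its bound: not (3 < 29 < 6).
Result: Not a valid BST


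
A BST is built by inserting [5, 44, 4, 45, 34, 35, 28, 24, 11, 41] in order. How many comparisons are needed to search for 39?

Search path for 39: 5 -> 44 -> 34 -> 35 -> 41
Found: False
Comparisons: 5


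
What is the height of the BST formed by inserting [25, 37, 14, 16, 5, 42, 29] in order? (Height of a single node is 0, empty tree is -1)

Insertion order: [25, 37, 14, 16, 5, 42, 29]
Tree (level-order array): [25, 14, 37, 5, 16, 29, 42]
Compute height bottom-up (empty subtree = -1):
  height(5) = 1 + max(-1, -1) = 0
  height(16) = 1 + max(-1, -1) = 0
  height(14) = 1 + max(0, 0) = 1
  height(29) = 1 + max(-1, -1) = 0
  height(42) = 1 + max(-1, -1) = 0
  height(37) = 1 + max(0, 0) = 1
  height(25) = 1 + max(1, 1) = 2
Height = 2


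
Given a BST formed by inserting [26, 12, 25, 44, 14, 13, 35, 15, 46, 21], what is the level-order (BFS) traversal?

Tree insertion order: [26, 12, 25, 44, 14, 13, 35, 15, 46, 21]
Tree (level-order array): [26, 12, 44, None, 25, 35, 46, 14, None, None, None, None, None, 13, 15, None, None, None, 21]
BFS from the root, enqueuing left then right child of each popped node:
  queue [26] -> pop 26, enqueue [12, 44], visited so far: [26]
  queue [12, 44] -> pop 12, enqueue [25], visited so far: [26, 12]
  queue [44, 25] -> pop 44, enqueue [35, 46], visited so far: [26, 12, 44]
  queue [25, 35, 46] -> pop 25, enqueue [14], visited so far: [26, 12, 44, 25]
  queue [35, 46, 14] -> pop 35, enqueue [none], visited so far: [26, 12, 44, 25, 35]
  queue [46, 14] -> pop 46, enqueue [none], visited so far: [26, 12, 44, 25, 35, 46]
  queue [14] -> pop 14, enqueue [13, 15], visited so far: [26, 12, 44, 25, 35, 46, 14]
  queue [13, 15] -> pop 13, enqueue [none], visited so far: [26, 12, 44, 25, 35, 46, 14, 13]
  queue [15] -> pop 15, enqueue [21], visited so far: [26, 12, 44, 25, 35, 46, 14, 13, 15]
  queue [21] -> pop 21, enqueue [none], visited so far: [26, 12, 44, 25, 35, 46, 14, 13, 15, 21]
Result: [26, 12, 44, 25, 35, 46, 14, 13, 15, 21]


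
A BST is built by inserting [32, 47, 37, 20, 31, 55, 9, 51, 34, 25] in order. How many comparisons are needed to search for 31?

Search path for 31: 32 -> 20 -> 31
Found: True
Comparisons: 3


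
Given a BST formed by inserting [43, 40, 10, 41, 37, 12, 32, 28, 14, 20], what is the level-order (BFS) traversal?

Tree insertion order: [43, 40, 10, 41, 37, 12, 32, 28, 14, 20]
Tree (level-order array): [43, 40, None, 10, 41, None, 37, None, None, 12, None, None, 32, 28, None, 14, None, None, 20]
BFS from the root, enqueuing left then right child of each popped node:
  queue [43] -> pop 43, enqueue [40], visited so far: [43]
  queue [40] -> pop 40, enqueue [10, 41], visited so far: [43, 40]
  queue [10, 41] -> pop 10, enqueue [37], visited so far: [43, 40, 10]
  queue [41, 37] -> pop 41, enqueue [none], visited so far: [43, 40, 10, 41]
  queue [37] -> pop 37, enqueue [12], visited so far: [43, 40, 10, 41, 37]
  queue [12] -> pop 12, enqueue [32], visited so far: [43, 40, 10, 41, 37, 12]
  queue [32] -> pop 32, enqueue [28], visited so far: [43, 40, 10, 41, 37, 12, 32]
  queue [28] -> pop 28, enqueue [14], visited so far: [43, 40, 10, 41, 37, 12, 32, 28]
  queue [14] -> pop 14, enqueue [20], visited so far: [43, 40, 10, 41, 37, 12, 32, 28, 14]
  queue [20] -> pop 20, enqueue [none], visited so far: [43, 40, 10, 41, 37, 12, 32, 28, 14, 20]
Result: [43, 40, 10, 41, 37, 12, 32, 28, 14, 20]


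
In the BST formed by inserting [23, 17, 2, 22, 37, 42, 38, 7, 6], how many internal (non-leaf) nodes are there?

Tree built from: [23, 17, 2, 22, 37, 42, 38, 7, 6]
Tree (level-order array): [23, 17, 37, 2, 22, None, 42, None, 7, None, None, 38, None, 6]
Rule: An internal node has at least one child.
Per-node child counts:
  node 23: 2 child(ren)
  node 17: 2 child(ren)
  node 2: 1 child(ren)
  node 7: 1 child(ren)
  node 6: 0 child(ren)
  node 22: 0 child(ren)
  node 37: 1 child(ren)
  node 42: 1 child(ren)
  node 38: 0 child(ren)
Matching nodes: [23, 17, 2, 7, 37, 42]
Count of internal (non-leaf) nodes: 6


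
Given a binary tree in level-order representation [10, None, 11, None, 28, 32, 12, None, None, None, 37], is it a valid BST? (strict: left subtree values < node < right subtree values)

Level-order array: [10, None, 11, None, 28, 32, 12, None, None, None, 37]
Validate using subtree bounds (lo, hi): at each node, require lo < value < hi,
then recurse left with hi=value and right with lo=value.
Preorder trace (stopping at first violation):
  at node 10 with bounds (-inf, +inf): OK
  at node 11 with bounds (10, +inf): OK
  at node 28 with bounds (11, +inf): OK
  at node 32 with bounds (11, 28): VIOLATION
Node 32 violates its bound: not (11 < 32 < 28).
Result: Not a valid BST


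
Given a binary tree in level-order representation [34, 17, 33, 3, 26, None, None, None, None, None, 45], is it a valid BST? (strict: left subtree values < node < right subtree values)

Level-order array: [34, 17, 33, 3, 26, None, None, None, None, None, 45]
Validate using subtree bounds (lo, hi): at each node, require lo < value < hi,
then recurse left with hi=value and right with lo=value.
Preorder trace (stopping at first violation):
  at node 34 with bounds (-inf, +inf): OK
  at node 17 with bounds (-inf, 34): OK
  at node 3 with bounds (-inf, 17): OK
  at node 26 with bounds (17, 34): OK
  at node 45 with bounds (26, 34): VIOLATION
Node 45 violates its bound: not (26 < 45 < 34).
Result: Not a valid BST


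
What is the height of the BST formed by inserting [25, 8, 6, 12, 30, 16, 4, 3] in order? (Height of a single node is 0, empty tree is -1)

Insertion order: [25, 8, 6, 12, 30, 16, 4, 3]
Tree (level-order array): [25, 8, 30, 6, 12, None, None, 4, None, None, 16, 3]
Compute height bottom-up (empty subtree = -1):
  height(3) = 1 + max(-1, -1) = 0
  height(4) = 1 + max(0, -1) = 1
  height(6) = 1 + max(1, -1) = 2
  height(16) = 1 + max(-1, -1) = 0
  height(12) = 1 + max(-1, 0) = 1
  height(8) = 1 + max(2, 1) = 3
  height(30) = 1 + max(-1, -1) = 0
  height(25) = 1 + max(3, 0) = 4
Height = 4


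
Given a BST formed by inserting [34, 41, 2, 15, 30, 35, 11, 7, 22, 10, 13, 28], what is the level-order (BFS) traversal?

Tree insertion order: [34, 41, 2, 15, 30, 35, 11, 7, 22, 10, 13, 28]
Tree (level-order array): [34, 2, 41, None, 15, 35, None, 11, 30, None, None, 7, 13, 22, None, None, 10, None, None, None, 28]
BFS from the root, enqueuing left then right child of each popped node:
  queue [34] -> pop 34, enqueue [2, 41], visited so far: [34]
  queue [2, 41] -> pop 2, enqueue [15], visited so far: [34, 2]
  queue [41, 15] -> pop 41, enqueue [35], visited so far: [34, 2, 41]
  queue [15, 35] -> pop 15, enqueue [11, 30], visited so far: [34, 2, 41, 15]
  queue [35, 11, 30] -> pop 35, enqueue [none], visited so far: [34, 2, 41, 15, 35]
  queue [11, 30] -> pop 11, enqueue [7, 13], visited so far: [34, 2, 41, 15, 35, 11]
  queue [30, 7, 13] -> pop 30, enqueue [22], visited so far: [34, 2, 41, 15, 35, 11, 30]
  queue [7, 13, 22] -> pop 7, enqueue [10], visited so far: [34, 2, 41, 15, 35, 11, 30, 7]
  queue [13, 22, 10] -> pop 13, enqueue [none], visited so far: [34, 2, 41, 15, 35, 11, 30, 7, 13]
  queue [22, 10] -> pop 22, enqueue [28], visited so far: [34, 2, 41, 15, 35, 11, 30, 7, 13, 22]
  queue [10, 28] -> pop 10, enqueue [none], visited so far: [34, 2, 41, 15, 35, 11, 30, 7, 13, 22, 10]
  queue [28] -> pop 28, enqueue [none], visited so far: [34, 2, 41, 15, 35, 11, 30, 7, 13, 22, 10, 28]
Result: [34, 2, 41, 15, 35, 11, 30, 7, 13, 22, 10, 28]


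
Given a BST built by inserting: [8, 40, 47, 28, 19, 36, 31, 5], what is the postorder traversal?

Tree insertion order: [8, 40, 47, 28, 19, 36, 31, 5]
Tree (level-order array): [8, 5, 40, None, None, 28, 47, 19, 36, None, None, None, None, 31]
Postorder traversal: [5, 19, 31, 36, 28, 47, 40, 8]


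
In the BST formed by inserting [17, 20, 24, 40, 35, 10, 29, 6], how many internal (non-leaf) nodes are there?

Tree built from: [17, 20, 24, 40, 35, 10, 29, 6]
Tree (level-order array): [17, 10, 20, 6, None, None, 24, None, None, None, 40, 35, None, 29]
Rule: An internal node has at least one child.
Per-node child counts:
  node 17: 2 child(ren)
  node 10: 1 child(ren)
  node 6: 0 child(ren)
  node 20: 1 child(ren)
  node 24: 1 child(ren)
  node 40: 1 child(ren)
  node 35: 1 child(ren)
  node 29: 0 child(ren)
Matching nodes: [17, 10, 20, 24, 40, 35]
Count of internal (non-leaf) nodes: 6


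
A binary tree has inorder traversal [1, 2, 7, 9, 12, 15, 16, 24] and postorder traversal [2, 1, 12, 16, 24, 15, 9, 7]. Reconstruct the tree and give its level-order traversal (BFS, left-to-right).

Inorder:   [1, 2, 7, 9, 12, 15, 16, 24]
Postorder: [2, 1, 12, 16, 24, 15, 9, 7]
Algorithm: postorder visits root last, so walk postorder right-to-left;
each value is the root of the current inorder slice — split it at that
value, recurse on the right subtree first, then the left.
Recursive splits:
  root=7; inorder splits into left=[1, 2], right=[9, 12, 15, 16, 24]
  root=9; inorder splits into left=[], right=[12, 15, 16, 24]
  root=15; inorder splits into left=[12], right=[16, 24]
  root=24; inorder splits into left=[16], right=[]
  root=16; inorder splits into left=[], right=[]
  root=12; inorder splits into left=[], right=[]
  root=1; inorder splits into left=[], right=[2]
  root=2; inorder splits into left=[], right=[]
Reconstructed level-order: [7, 1, 9, 2, 15, 12, 24, 16]


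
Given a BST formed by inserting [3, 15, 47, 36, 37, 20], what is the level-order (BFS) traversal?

Tree insertion order: [3, 15, 47, 36, 37, 20]
Tree (level-order array): [3, None, 15, None, 47, 36, None, 20, 37]
BFS from the root, enqueuing left then right child of each popped node:
  queue [3] -> pop 3, enqueue [15], visited so far: [3]
  queue [15] -> pop 15, enqueue [47], visited so far: [3, 15]
  queue [47] -> pop 47, enqueue [36], visited so far: [3, 15, 47]
  queue [36] -> pop 36, enqueue [20, 37], visited so far: [3, 15, 47, 36]
  queue [20, 37] -> pop 20, enqueue [none], visited so far: [3, 15, 47, 36, 20]
  queue [37] -> pop 37, enqueue [none], visited so far: [3, 15, 47, 36, 20, 37]
Result: [3, 15, 47, 36, 20, 37]


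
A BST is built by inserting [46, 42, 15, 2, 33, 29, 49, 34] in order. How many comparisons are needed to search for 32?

Search path for 32: 46 -> 42 -> 15 -> 33 -> 29
Found: False
Comparisons: 5


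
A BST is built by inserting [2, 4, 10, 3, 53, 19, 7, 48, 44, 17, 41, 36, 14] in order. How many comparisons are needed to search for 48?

Search path for 48: 2 -> 4 -> 10 -> 53 -> 19 -> 48
Found: True
Comparisons: 6


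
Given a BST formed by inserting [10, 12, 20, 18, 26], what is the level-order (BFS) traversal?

Tree insertion order: [10, 12, 20, 18, 26]
Tree (level-order array): [10, None, 12, None, 20, 18, 26]
BFS from the root, enqueuing left then right child of each popped node:
  queue [10] -> pop 10, enqueue [12], visited so far: [10]
  queue [12] -> pop 12, enqueue [20], visited so far: [10, 12]
  queue [20] -> pop 20, enqueue [18, 26], visited so far: [10, 12, 20]
  queue [18, 26] -> pop 18, enqueue [none], visited so far: [10, 12, 20, 18]
  queue [26] -> pop 26, enqueue [none], visited so far: [10, 12, 20, 18, 26]
Result: [10, 12, 20, 18, 26]


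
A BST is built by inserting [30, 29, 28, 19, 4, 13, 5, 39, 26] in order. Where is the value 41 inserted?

Starting tree (level order): [30, 29, 39, 28, None, None, None, 19, None, 4, 26, None, 13, None, None, 5]
Insertion path: 30 -> 39
Result: insert 41 as right child of 39
Final tree (level order): [30, 29, 39, 28, None, None, 41, 19, None, None, None, 4, 26, None, 13, None, None, 5]


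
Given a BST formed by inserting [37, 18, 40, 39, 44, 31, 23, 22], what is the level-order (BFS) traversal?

Tree insertion order: [37, 18, 40, 39, 44, 31, 23, 22]
Tree (level-order array): [37, 18, 40, None, 31, 39, 44, 23, None, None, None, None, None, 22]
BFS from the root, enqueuing left then right child of each popped node:
  queue [37] -> pop 37, enqueue [18, 40], visited so far: [37]
  queue [18, 40] -> pop 18, enqueue [31], visited so far: [37, 18]
  queue [40, 31] -> pop 40, enqueue [39, 44], visited so far: [37, 18, 40]
  queue [31, 39, 44] -> pop 31, enqueue [23], visited so far: [37, 18, 40, 31]
  queue [39, 44, 23] -> pop 39, enqueue [none], visited so far: [37, 18, 40, 31, 39]
  queue [44, 23] -> pop 44, enqueue [none], visited so far: [37, 18, 40, 31, 39, 44]
  queue [23] -> pop 23, enqueue [22], visited so far: [37, 18, 40, 31, 39, 44, 23]
  queue [22] -> pop 22, enqueue [none], visited so far: [37, 18, 40, 31, 39, 44, 23, 22]
Result: [37, 18, 40, 31, 39, 44, 23, 22]


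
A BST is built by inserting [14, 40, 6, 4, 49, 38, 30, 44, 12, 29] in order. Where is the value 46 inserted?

Starting tree (level order): [14, 6, 40, 4, 12, 38, 49, None, None, None, None, 30, None, 44, None, 29]
Insertion path: 14 -> 40 -> 49 -> 44
Result: insert 46 as right child of 44
Final tree (level order): [14, 6, 40, 4, 12, 38, 49, None, None, None, None, 30, None, 44, None, 29, None, None, 46]


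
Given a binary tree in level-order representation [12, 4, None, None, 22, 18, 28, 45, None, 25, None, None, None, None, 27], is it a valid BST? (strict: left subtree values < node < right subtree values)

Level-order array: [12, 4, None, None, 22, 18, 28, 45, None, 25, None, None, None, None, 27]
Validate using subtree bounds (lo, hi): at each node, require lo < value < hi,
then recurse left with hi=value and right with lo=value.
Preorder trace (stopping at first violation):
  at node 12 with bounds (-inf, +inf): OK
  at node 4 with bounds (-inf, 12): OK
  at node 22 with bounds (4, 12): VIOLATION
Node 22 violates its bound: not (4 < 22 < 12).
Result: Not a valid BST


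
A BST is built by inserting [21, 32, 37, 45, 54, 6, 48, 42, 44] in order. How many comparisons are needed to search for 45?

Search path for 45: 21 -> 32 -> 37 -> 45
Found: True
Comparisons: 4


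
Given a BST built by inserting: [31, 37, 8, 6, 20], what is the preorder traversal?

Tree insertion order: [31, 37, 8, 6, 20]
Tree (level-order array): [31, 8, 37, 6, 20]
Preorder traversal: [31, 8, 6, 20, 37]


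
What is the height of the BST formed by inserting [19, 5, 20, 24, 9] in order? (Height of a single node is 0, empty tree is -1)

Insertion order: [19, 5, 20, 24, 9]
Tree (level-order array): [19, 5, 20, None, 9, None, 24]
Compute height bottom-up (empty subtree = -1):
  height(9) = 1 + max(-1, -1) = 0
  height(5) = 1 + max(-1, 0) = 1
  height(24) = 1 + max(-1, -1) = 0
  height(20) = 1 + max(-1, 0) = 1
  height(19) = 1 + max(1, 1) = 2
Height = 2


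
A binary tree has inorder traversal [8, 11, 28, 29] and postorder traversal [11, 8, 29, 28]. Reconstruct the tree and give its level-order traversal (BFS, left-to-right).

Inorder:   [8, 11, 28, 29]
Postorder: [11, 8, 29, 28]
Algorithm: postorder visits root last, so walk postorder right-to-left;
each value is the root of the current inorder slice — split it at that
value, recurse on the right subtree first, then the left.
Recursive splits:
  root=28; inorder splits into left=[8, 11], right=[29]
  root=29; inorder splits into left=[], right=[]
  root=8; inorder splits into left=[], right=[11]
  root=11; inorder splits into left=[], right=[]
Reconstructed level-order: [28, 8, 29, 11]


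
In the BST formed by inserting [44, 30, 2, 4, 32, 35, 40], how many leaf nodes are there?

Tree built from: [44, 30, 2, 4, 32, 35, 40]
Tree (level-order array): [44, 30, None, 2, 32, None, 4, None, 35, None, None, None, 40]
Rule: A leaf has 0 children.
Per-node child counts:
  node 44: 1 child(ren)
  node 30: 2 child(ren)
  node 2: 1 child(ren)
  node 4: 0 child(ren)
  node 32: 1 child(ren)
  node 35: 1 child(ren)
  node 40: 0 child(ren)
Matching nodes: [4, 40]
Count of leaf nodes: 2


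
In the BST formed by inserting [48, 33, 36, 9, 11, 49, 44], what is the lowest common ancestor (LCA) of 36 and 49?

Tree insertion order: [48, 33, 36, 9, 11, 49, 44]
Tree (level-order array): [48, 33, 49, 9, 36, None, None, None, 11, None, 44]
In a BST, the LCA of p=36, q=49 is the first node v on the
root-to-leaf path with p <= v <= q (go left if both < v, right if both > v).
Walk from root:
  at 48: 36 <= 48 <= 49, this is the LCA
LCA = 48


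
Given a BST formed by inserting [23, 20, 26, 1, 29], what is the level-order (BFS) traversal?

Tree insertion order: [23, 20, 26, 1, 29]
Tree (level-order array): [23, 20, 26, 1, None, None, 29]
BFS from the root, enqueuing left then right child of each popped node:
  queue [23] -> pop 23, enqueue [20, 26], visited so far: [23]
  queue [20, 26] -> pop 20, enqueue [1], visited so far: [23, 20]
  queue [26, 1] -> pop 26, enqueue [29], visited so far: [23, 20, 26]
  queue [1, 29] -> pop 1, enqueue [none], visited so far: [23, 20, 26, 1]
  queue [29] -> pop 29, enqueue [none], visited so far: [23, 20, 26, 1, 29]
Result: [23, 20, 26, 1, 29]


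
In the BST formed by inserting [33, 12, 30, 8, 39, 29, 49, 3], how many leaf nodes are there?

Tree built from: [33, 12, 30, 8, 39, 29, 49, 3]
Tree (level-order array): [33, 12, 39, 8, 30, None, 49, 3, None, 29]
Rule: A leaf has 0 children.
Per-node child counts:
  node 33: 2 child(ren)
  node 12: 2 child(ren)
  node 8: 1 child(ren)
  node 3: 0 child(ren)
  node 30: 1 child(ren)
  node 29: 0 child(ren)
  node 39: 1 child(ren)
  node 49: 0 child(ren)
Matching nodes: [3, 29, 49]
Count of leaf nodes: 3


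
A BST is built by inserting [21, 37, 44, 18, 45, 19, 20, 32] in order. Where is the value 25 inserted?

Starting tree (level order): [21, 18, 37, None, 19, 32, 44, None, 20, None, None, None, 45]
Insertion path: 21 -> 37 -> 32
Result: insert 25 as left child of 32
Final tree (level order): [21, 18, 37, None, 19, 32, 44, None, 20, 25, None, None, 45]


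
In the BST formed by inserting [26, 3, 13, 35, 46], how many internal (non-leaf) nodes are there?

Tree built from: [26, 3, 13, 35, 46]
Tree (level-order array): [26, 3, 35, None, 13, None, 46]
Rule: An internal node has at least one child.
Per-node child counts:
  node 26: 2 child(ren)
  node 3: 1 child(ren)
  node 13: 0 child(ren)
  node 35: 1 child(ren)
  node 46: 0 child(ren)
Matching nodes: [26, 3, 35]
Count of internal (non-leaf) nodes: 3


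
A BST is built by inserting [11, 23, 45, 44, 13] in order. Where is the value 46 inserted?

Starting tree (level order): [11, None, 23, 13, 45, None, None, 44]
Insertion path: 11 -> 23 -> 45
Result: insert 46 as right child of 45
Final tree (level order): [11, None, 23, 13, 45, None, None, 44, 46]


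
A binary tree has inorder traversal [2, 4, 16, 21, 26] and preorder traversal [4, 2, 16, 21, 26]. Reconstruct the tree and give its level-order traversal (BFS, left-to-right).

Inorder:  [2, 4, 16, 21, 26]
Preorder: [4, 2, 16, 21, 26]
Algorithm: preorder visits root first, so consume preorder in order;
for each root, split the current inorder slice at that value into
left-subtree inorder and right-subtree inorder, then recurse.
Recursive splits:
  root=4; inorder splits into left=[2], right=[16, 21, 26]
  root=2; inorder splits into left=[], right=[]
  root=16; inorder splits into left=[], right=[21, 26]
  root=21; inorder splits into left=[], right=[26]
  root=26; inorder splits into left=[], right=[]
Reconstructed level-order: [4, 2, 16, 21, 26]


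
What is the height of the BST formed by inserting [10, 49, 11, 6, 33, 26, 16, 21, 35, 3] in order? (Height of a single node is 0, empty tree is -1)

Insertion order: [10, 49, 11, 6, 33, 26, 16, 21, 35, 3]
Tree (level-order array): [10, 6, 49, 3, None, 11, None, None, None, None, 33, 26, 35, 16, None, None, None, None, 21]
Compute height bottom-up (empty subtree = -1):
  height(3) = 1 + max(-1, -1) = 0
  height(6) = 1 + max(0, -1) = 1
  height(21) = 1 + max(-1, -1) = 0
  height(16) = 1 + max(-1, 0) = 1
  height(26) = 1 + max(1, -1) = 2
  height(35) = 1 + max(-1, -1) = 0
  height(33) = 1 + max(2, 0) = 3
  height(11) = 1 + max(-1, 3) = 4
  height(49) = 1 + max(4, -1) = 5
  height(10) = 1 + max(1, 5) = 6
Height = 6


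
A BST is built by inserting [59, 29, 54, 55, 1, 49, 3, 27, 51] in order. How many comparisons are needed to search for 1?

Search path for 1: 59 -> 29 -> 1
Found: True
Comparisons: 3


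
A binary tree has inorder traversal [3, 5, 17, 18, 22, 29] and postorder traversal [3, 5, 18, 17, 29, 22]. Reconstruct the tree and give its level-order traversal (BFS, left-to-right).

Inorder:   [3, 5, 17, 18, 22, 29]
Postorder: [3, 5, 18, 17, 29, 22]
Algorithm: postorder visits root last, so walk postorder right-to-left;
each value is the root of the current inorder slice — split it at that
value, recurse on the right subtree first, then the left.
Recursive splits:
  root=22; inorder splits into left=[3, 5, 17, 18], right=[29]
  root=29; inorder splits into left=[], right=[]
  root=17; inorder splits into left=[3, 5], right=[18]
  root=18; inorder splits into left=[], right=[]
  root=5; inorder splits into left=[3], right=[]
  root=3; inorder splits into left=[], right=[]
Reconstructed level-order: [22, 17, 29, 5, 18, 3]


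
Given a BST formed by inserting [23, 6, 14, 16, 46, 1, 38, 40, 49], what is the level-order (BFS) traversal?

Tree insertion order: [23, 6, 14, 16, 46, 1, 38, 40, 49]
Tree (level-order array): [23, 6, 46, 1, 14, 38, 49, None, None, None, 16, None, 40]
BFS from the root, enqueuing left then right child of each popped node:
  queue [23] -> pop 23, enqueue [6, 46], visited so far: [23]
  queue [6, 46] -> pop 6, enqueue [1, 14], visited so far: [23, 6]
  queue [46, 1, 14] -> pop 46, enqueue [38, 49], visited so far: [23, 6, 46]
  queue [1, 14, 38, 49] -> pop 1, enqueue [none], visited so far: [23, 6, 46, 1]
  queue [14, 38, 49] -> pop 14, enqueue [16], visited so far: [23, 6, 46, 1, 14]
  queue [38, 49, 16] -> pop 38, enqueue [40], visited so far: [23, 6, 46, 1, 14, 38]
  queue [49, 16, 40] -> pop 49, enqueue [none], visited so far: [23, 6, 46, 1, 14, 38, 49]
  queue [16, 40] -> pop 16, enqueue [none], visited so far: [23, 6, 46, 1, 14, 38, 49, 16]
  queue [40] -> pop 40, enqueue [none], visited so far: [23, 6, 46, 1, 14, 38, 49, 16, 40]
Result: [23, 6, 46, 1, 14, 38, 49, 16, 40]


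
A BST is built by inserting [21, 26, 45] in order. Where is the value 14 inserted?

Starting tree (level order): [21, None, 26, None, 45]
Insertion path: 21
Result: insert 14 as left child of 21
Final tree (level order): [21, 14, 26, None, None, None, 45]


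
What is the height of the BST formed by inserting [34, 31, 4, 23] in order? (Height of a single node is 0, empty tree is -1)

Insertion order: [34, 31, 4, 23]
Tree (level-order array): [34, 31, None, 4, None, None, 23]
Compute height bottom-up (empty subtree = -1):
  height(23) = 1 + max(-1, -1) = 0
  height(4) = 1 + max(-1, 0) = 1
  height(31) = 1 + max(1, -1) = 2
  height(34) = 1 + max(2, -1) = 3
Height = 3


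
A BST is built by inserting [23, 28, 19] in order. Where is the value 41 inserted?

Starting tree (level order): [23, 19, 28]
Insertion path: 23 -> 28
Result: insert 41 as right child of 28
Final tree (level order): [23, 19, 28, None, None, None, 41]


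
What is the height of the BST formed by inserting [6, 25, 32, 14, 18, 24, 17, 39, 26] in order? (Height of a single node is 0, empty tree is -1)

Insertion order: [6, 25, 32, 14, 18, 24, 17, 39, 26]
Tree (level-order array): [6, None, 25, 14, 32, None, 18, 26, 39, 17, 24]
Compute height bottom-up (empty subtree = -1):
  height(17) = 1 + max(-1, -1) = 0
  height(24) = 1 + max(-1, -1) = 0
  height(18) = 1 + max(0, 0) = 1
  height(14) = 1 + max(-1, 1) = 2
  height(26) = 1 + max(-1, -1) = 0
  height(39) = 1 + max(-1, -1) = 0
  height(32) = 1 + max(0, 0) = 1
  height(25) = 1 + max(2, 1) = 3
  height(6) = 1 + max(-1, 3) = 4
Height = 4


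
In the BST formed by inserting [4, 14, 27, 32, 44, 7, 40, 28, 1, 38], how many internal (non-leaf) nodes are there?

Tree built from: [4, 14, 27, 32, 44, 7, 40, 28, 1, 38]
Tree (level-order array): [4, 1, 14, None, None, 7, 27, None, None, None, 32, 28, 44, None, None, 40, None, 38]
Rule: An internal node has at least one child.
Per-node child counts:
  node 4: 2 child(ren)
  node 1: 0 child(ren)
  node 14: 2 child(ren)
  node 7: 0 child(ren)
  node 27: 1 child(ren)
  node 32: 2 child(ren)
  node 28: 0 child(ren)
  node 44: 1 child(ren)
  node 40: 1 child(ren)
  node 38: 0 child(ren)
Matching nodes: [4, 14, 27, 32, 44, 40]
Count of internal (non-leaf) nodes: 6


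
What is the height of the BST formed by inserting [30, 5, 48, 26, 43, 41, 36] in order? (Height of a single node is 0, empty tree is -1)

Insertion order: [30, 5, 48, 26, 43, 41, 36]
Tree (level-order array): [30, 5, 48, None, 26, 43, None, None, None, 41, None, 36]
Compute height bottom-up (empty subtree = -1):
  height(26) = 1 + max(-1, -1) = 0
  height(5) = 1 + max(-1, 0) = 1
  height(36) = 1 + max(-1, -1) = 0
  height(41) = 1 + max(0, -1) = 1
  height(43) = 1 + max(1, -1) = 2
  height(48) = 1 + max(2, -1) = 3
  height(30) = 1 + max(1, 3) = 4
Height = 4


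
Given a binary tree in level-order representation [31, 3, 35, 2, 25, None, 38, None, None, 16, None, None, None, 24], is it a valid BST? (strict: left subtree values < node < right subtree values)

Level-order array: [31, 3, 35, 2, 25, None, 38, None, None, 16, None, None, None, 24]
Validate using subtree bounds (lo, hi): at each node, require lo < value < hi,
then recurse left with hi=value and right with lo=value.
Preorder trace (stopping at first violation):
  at node 31 with bounds (-inf, +inf): OK
  at node 3 with bounds (-inf, 31): OK
  at node 2 with bounds (-inf, 3): OK
  at node 25 with bounds (3, 31): OK
  at node 16 with bounds (3, 25): OK
  at node 24 with bounds (3, 16): VIOLATION
Node 24 violates its bound: not (3 < 24 < 16).
Result: Not a valid BST


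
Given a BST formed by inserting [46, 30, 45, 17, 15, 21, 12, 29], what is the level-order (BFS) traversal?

Tree insertion order: [46, 30, 45, 17, 15, 21, 12, 29]
Tree (level-order array): [46, 30, None, 17, 45, 15, 21, None, None, 12, None, None, 29]
BFS from the root, enqueuing left then right child of each popped node:
  queue [46] -> pop 46, enqueue [30], visited so far: [46]
  queue [30] -> pop 30, enqueue [17, 45], visited so far: [46, 30]
  queue [17, 45] -> pop 17, enqueue [15, 21], visited so far: [46, 30, 17]
  queue [45, 15, 21] -> pop 45, enqueue [none], visited so far: [46, 30, 17, 45]
  queue [15, 21] -> pop 15, enqueue [12], visited so far: [46, 30, 17, 45, 15]
  queue [21, 12] -> pop 21, enqueue [29], visited so far: [46, 30, 17, 45, 15, 21]
  queue [12, 29] -> pop 12, enqueue [none], visited so far: [46, 30, 17, 45, 15, 21, 12]
  queue [29] -> pop 29, enqueue [none], visited so far: [46, 30, 17, 45, 15, 21, 12, 29]
Result: [46, 30, 17, 45, 15, 21, 12, 29]


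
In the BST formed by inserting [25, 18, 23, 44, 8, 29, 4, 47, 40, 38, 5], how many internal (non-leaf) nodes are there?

Tree built from: [25, 18, 23, 44, 8, 29, 4, 47, 40, 38, 5]
Tree (level-order array): [25, 18, 44, 8, 23, 29, 47, 4, None, None, None, None, 40, None, None, None, 5, 38]
Rule: An internal node has at least one child.
Per-node child counts:
  node 25: 2 child(ren)
  node 18: 2 child(ren)
  node 8: 1 child(ren)
  node 4: 1 child(ren)
  node 5: 0 child(ren)
  node 23: 0 child(ren)
  node 44: 2 child(ren)
  node 29: 1 child(ren)
  node 40: 1 child(ren)
  node 38: 0 child(ren)
  node 47: 0 child(ren)
Matching nodes: [25, 18, 8, 4, 44, 29, 40]
Count of internal (non-leaf) nodes: 7


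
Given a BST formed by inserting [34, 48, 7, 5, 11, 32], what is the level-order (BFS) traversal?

Tree insertion order: [34, 48, 7, 5, 11, 32]
Tree (level-order array): [34, 7, 48, 5, 11, None, None, None, None, None, 32]
BFS from the root, enqueuing left then right child of each popped node:
  queue [34] -> pop 34, enqueue [7, 48], visited so far: [34]
  queue [7, 48] -> pop 7, enqueue [5, 11], visited so far: [34, 7]
  queue [48, 5, 11] -> pop 48, enqueue [none], visited so far: [34, 7, 48]
  queue [5, 11] -> pop 5, enqueue [none], visited so far: [34, 7, 48, 5]
  queue [11] -> pop 11, enqueue [32], visited so far: [34, 7, 48, 5, 11]
  queue [32] -> pop 32, enqueue [none], visited so far: [34, 7, 48, 5, 11, 32]
Result: [34, 7, 48, 5, 11, 32]


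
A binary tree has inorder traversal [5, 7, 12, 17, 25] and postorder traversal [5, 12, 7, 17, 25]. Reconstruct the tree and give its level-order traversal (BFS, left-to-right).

Inorder:   [5, 7, 12, 17, 25]
Postorder: [5, 12, 7, 17, 25]
Algorithm: postorder visits root last, so walk postorder right-to-left;
each value is the root of the current inorder slice — split it at that
value, recurse on the right subtree first, then the left.
Recursive splits:
  root=25; inorder splits into left=[5, 7, 12, 17], right=[]
  root=17; inorder splits into left=[5, 7, 12], right=[]
  root=7; inorder splits into left=[5], right=[12]
  root=12; inorder splits into left=[], right=[]
  root=5; inorder splits into left=[], right=[]
Reconstructed level-order: [25, 17, 7, 5, 12]


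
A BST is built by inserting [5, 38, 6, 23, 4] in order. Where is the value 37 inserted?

Starting tree (level order): [5, 4, 38, None, None, 6, None, None, 23]
Insertion path: 5 -> 38 -> 6 -> 23
Result: insert 37 as right child of 23
Final tree (level order): [5, 4, 38, None, None, 6, None, None, 23, None, 37]


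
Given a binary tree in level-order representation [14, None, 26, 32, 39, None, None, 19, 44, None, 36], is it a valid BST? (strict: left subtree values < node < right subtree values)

Level-order array: [14, None, 26, 32, 39, None, None, 19, 44, None, 36]
Validate using subtree bounds (lo, hi): at each node, require lo < value < hi,
then recurse left with hi=value and right with lo=value.
Preorder trace (stopping at first violation):
  at node 14 with bounds (-inf, +inf): OK
  at node 26 with bounds (14, +inf): OK
  at node 32 with bounds (14, 26): VIOLATION
Node 32 violates its bound: not (14 < 32 < 26).
Result: Not a valid BST
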